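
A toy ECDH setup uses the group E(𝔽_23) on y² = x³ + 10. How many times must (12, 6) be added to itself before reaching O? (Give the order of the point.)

8

2P: tangent at (12, 6): λ = (3·12² + 0)/(2·6) ≡ 18/12. 12⁻¹ ≡ 2 (mod 23), so λ ≡ 18·2 ≡ 13.
  x = λ² - 12 - 12 = 169 - 24 ≡ 7; y = λ·(12 - 7) - 6 ≡ 13. → (7, 13)
3P: (7, 13) + (12, 6). λ = (6 - 13)/(12 - 7) ≡ 16/5 mod 23. 5⁻¹ ≡ 14 (mod 23) since 5·14 = 70 ≡ 1, so λ ≡ 17.
  x = λ² - 7 - 12 = 289 - 19 ≡ 17; y = λ·(7 - 17) - 13 ≡ 1. → (17, 1)
4P: (17, 1) + (12, 6). λ = (6 - 1)/(12 - 17) ≡ 5/18 mod 23. 18⁻¹ ≡ 9 (mod 23) since 18·9 = 162 ≡ 1, so λ ≡ 22.
  x = λ² - 17 - 12 = 484 - 29 ≡ 18; y = λ·(17 - 18) - 1 ≡ 0. → (18, 0)
5P: (18, 0) + (12, 6). λ = (6 - 0)/(12 - 18) ≡ 6/17 mod 23. 17⁻¹ ≡ 19 (mod 23) since 17·19 = 323 ≡ 1, so λ ≡ 22.
  x = λ² - 18 - 12 = 484 - 30 ≡ 17; y = λ·(18 - 17) - 0 ≡ 22. → (17, 22)
6P: (17, 22) + (12, 6). λ = (6 - 22)/(12 - 17) ≡ 7/18 mod 23. 18⁻¹ ≡ 9 (mod 23), so λ ≡ 17.
  x = λ² - 17 - 12 = 289 - 29 ≡ 7; y = λ·(17 - 7) - 22 ≡ 10. → (7, 10)
7P: (7, 10) + (12, 6). λ = (6 - 10)/(12 - 7) ≡ 19/5 mod 23. 5⁻¹ ≡ 14 (mod 23) since 5·14 = 70 ≡ 1, so λ ≡ 13.
  x = λ² - 7 - 12 = 169 - 19 ≡ 12; y = λ·(7 - 12) - 10 ≡ 17. → (12, 17)
8P: (12, 17) + (12, 6): same x and y₁ ≡ -y₂, so the sum is O.
8P = O, so the order is 8.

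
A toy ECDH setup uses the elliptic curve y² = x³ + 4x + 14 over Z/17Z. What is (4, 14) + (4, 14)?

tangent at (4, 14): λ = (3·4² + 4)/(2·14) ≡ 1/11. 11⁻¹ ≡ 14 (mod 17), so λ ≡ 1·14 ≡ 14.
  x = λ² - 4 - 4 = 196 - 8 ≡ 1; y = λ·(4 - 1) - 14 ≡ 11. → (1, 11)

(1, 11)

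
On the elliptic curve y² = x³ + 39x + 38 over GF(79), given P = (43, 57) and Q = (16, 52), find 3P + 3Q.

First 3P:
Repeated addition: build up to 3P.
2P: tangent at (43, 57): λ = (3·43² + 39)/(2·57) ≡ 56/35. 35⁻¹ ≡ 70 (mod 79), so λ ≡ 56·70 ≡ 49.
  x = λ² - 43 - 43 = 2401 - 86 ≡ 24; y = λ·(43 - 24) - 57 ≡ 5. → (24, 5)
3P: (24, 5) + (43, 57). λ = (57 - 5)/(43 - 24) ≡ 52/19 mod 79. 19⁻¹ ≡ 25 (mod 79) since 19·25 = 475 ≡ 1, so λ ≡ 36.
  x = λ² - 24 - 43 = 1296 - 67 ≡ 44; y = λ·(24 - 44) - 5 ≡ 65. → (44, 65)
3P = (44, 65).
Next 3Q:
Repeated addition: build up to 3Q.
2Q: tangent at (16, 52): λ = (3·16² + 39)/(2·52) ≡ 17/25. 25⁻¹ ≡ 19 (mod 79) since 25·19 = 475 ≡ 1, so λ ≡ 17·19 ≡ 7.
  x = λ² - 16 - 16 = 49 - 32 ≡ 17; y = λ·(16 - 17) - 52 ≡ 20. → (17, 20)
3Q: (17, 20) + (16, 52). λ = (52 - 20)/(16 - 17) ≡ 32/78 mod 79. 78⁻¹ ≡ 78 (mod 79) since 78·78 = 6084 ≡ 1, so λ ≡ 47.
  x = λ² - 17 - 16 = 2209 - 33 ≡ 43; y = λ·(17 - 43) - 20 ≡ 22. → (43, 22)
3Q = (43, 22).
Finally 3P + 3Q:
(44, 65) + (43, 22). λ = (22 - 65)/(43 - 44) ≡ 36/78 mod 79. 78⁻¹ ≡ 78 (mod 79), so λ ≡ 43.
  x = λ² - 44 - 43 = 1849 - 87 ≡ 24; y = λ·(44 - 24) - 65 ≡ 5. → (24, 5)

(24, 5)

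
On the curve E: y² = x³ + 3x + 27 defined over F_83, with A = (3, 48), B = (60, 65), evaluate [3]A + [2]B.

(5, 1)

First 3A:
Repeated addition: build up to 3A.
2A: tangent at (3, 48): λ = (3·3² + 3)/(2·48) ≡ 30/13. 13⁻¹ ≡ 32 (mod 83), so λ ≡ 30·32 ≡ 47.
  x = λ² - 3 - 3 = 2209 - 6 ≡ 45; y = λ·(3 - 45) - 48 ≡ 53. → (45, 53)
3A: (45, 53) + (3, 48). λ = (48 - 53)/(3 - 45) ≡ 78/41 mod 83. 41⁻¹ ≡ 81 (mod 83) since 41·81 = 3321 ≡ 1, so λ ≡ 10.
  x = λ² - 45 - 3 = 100 - 48 ≡ 52; y = λ·(45 - 52) - 53 ≡ 43. → (52, 43)
3A = (52, 43).
Next 2B:
Repeated addition: build up to 2B.
2B: tangent at (60, 65): λ = (3·60² + 3)/(2·65) ≡ 13/47. 47⁻¹ ≡ 53 (mod 83) since 47·53 = 2491 ≡ 1, so λ ≡ 13·53 ≡ 25.
  x = λ² - 60 - 60 = 625 - 120 ≡ 7; y = λ·(60 - 7) - 65 ≡ 15. → (7, 15)
2B = (7, 15).
Finally 3A + 2B:
(52, 43) + (7, 15). λ = (15 - 43)/(7 - 52) ≡ 55/38 mod 83. 38⁻¹ ≡ 59 (mod 83) since 38·59 = 2242 ≡ 1, so λ ≡ 8.
  x = λ² - 52 - 7 = 64 - 59 ≡ 5; y = λ·(52 - 5) - 43 ≡ 1. → (5, 1)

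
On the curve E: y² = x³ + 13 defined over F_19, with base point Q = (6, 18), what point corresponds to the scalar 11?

(4, 18)

Repeated addition: build up to 11Q.
2Q: tangent at (6, 18): λ = (3·6² + 0)/(2·18) ≡ 13/17. 17⁻¹ ≡ 9 (mod 19), so λ ≡ 13·9 ≡ 3.
  x = λ² - 6 - 6 = 9 - 12 ≡ 16; y = λ·(6 - 16) - 18 ≡ 9. → (16, 9)
3Q: (16, 9) + (6, 18). λ = (18 - 9)/(6 - 16) ≡ 9/9 mod 19. 9⁻¹ ≡ 17 (mod 19), so λ ≡ 1.
  x = λ² - 16 - 6 = 1 - 22 ≡ 17; y = λ·(16 - 17) - 9 ≡ 9. → (17, 9)
4Q: (17, 9) + (6, 18). λ = (18 - 9)/(6 - 17) ≡ 9/8 mod 19. 8⁻¹ ≡ 12 (mod 19), so λ ≡ 13.
  x = λ² - 17 - 6 = 169 - 23 ≡ 13; y = λ·(17 - 13) - 9 ≡ 5. → (13, 5)
5Q: (13, 5) + (6, 18). λ = (18 - 5)/(6 - 13) ≡ 13/12 mod 19. 12⁻¹ ≡ 8 (mod 19), so λ ≡ 9.
  x = λ² - 13 - 6 = 81 - 19 ≡ 5; y = λ·(13 - 5) - 5 ≡ 10. → (5, 10)
6Q: (5, 10) + (6, 18). λ = (18 - 10)/(6 - 5) ≡ 8/1 mod 19. 1⁻¹ ≡ 1 (mod 19), so λ ≡ 8.
  x = λ² - 5 - 6 = 64 - 11 ≡ 15; y = λ·(5 - 15) - 10 ≡ 5. → (15, 5)
7Q: (15, 5) + (6, 18). λ = (18 - 5)/(6 - 15) ≡ 13/10 mod 19. 10⁻¹ ≡ 2 (mod 19), so λ ≡ 7.
  x = λ² - 15 - 6 = 49 - 21 ≡ 9; y = λ·(15 - 9) - 5 ≡ 18. → (9, 18)
8Q: (9, 18) + (6, 18). λ = (18 - 18)/(6 - 9) ≡ 0/16 mod 19. 16⁻¹ ≡ 6 (mod 19) since 16·6 = 96 ≡ 1, so λ ≡ 0.
  x = λ² - 9 - 6 = 0 - 15 ≡ 4; y = λ·(9 - 4) - 18 ≡ 1. → (4, 1)
9Q: (4, 1) + (6, 18). λ = (18 - 1)/(6 - 4) ≡ 17/2 mod 19. 2⁻¹ ≡ 10 (mod 19), so λ ≡ 18.
  x = λ² - 4 - 6 = 324 - 10 ≡ 10; y = λ·(4 - 10) - 1 ≡ 5. → (10, 5)
10Q: (10, 5) + (6, 18). λ = (18 - 5)/(6 - 10) ≡ 13/15 mod 19. 15⁻¹ ≡ 14 (mod 19) since 15·14 = 210 ≡ 1, so λ ≡ 11.
  x = λ² - 10 - 6 = 121 - 16 ≡ 10; y = λ·(10 - 10) - 5 ≡ 14. → (10, 14)
11Q: (10, 14) + (6, 18). λ = (18 - 14)/(6 - 10) ≡ 4/15 mod 19. 15⁻¹ ≡ 14 (mod 19) since 15·14 = 210 ≡ 1, so λ ≡ 18.
  x = λ² - 10 - 6 = 324 - 16 ≡ 4; y = λ·(10 - 4) - 14 ≡ 18. → (4, 18)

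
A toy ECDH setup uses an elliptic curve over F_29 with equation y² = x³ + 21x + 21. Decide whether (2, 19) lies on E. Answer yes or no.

y² = 19² ≡ 13; x³ + 21x + 21 = 71 ≡ 13 (mod 29). 13 = 13.

yes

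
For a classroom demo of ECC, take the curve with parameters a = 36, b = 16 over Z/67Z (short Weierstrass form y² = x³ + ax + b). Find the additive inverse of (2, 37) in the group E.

(2, 30)

-(2, 37) = (2, -37 mod 67) = (2, 30).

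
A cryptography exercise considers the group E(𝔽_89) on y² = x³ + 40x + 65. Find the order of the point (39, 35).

2P: tangent at (39, 35): λ = (3·39² + 40)/(2·35) ≡ 64/70. 70⁻¹ ≡ 14 (mod 89) since 70·14 = 980 ≡ 1, so λ ≡ 64·14 ≡ 6.
  x = λ² - 39 - 39 = 36 - 78 ≡ 47; y = λ·(39 - 47) - 35 ≡ 6. → (47, 6)
3P: (47, 6) + (39, 35). λ = (35 - 6)/(39 - 47) ≡ 29/81 mod 89. 81⁻¹ ≡ 11 (mod 89), so λ ≡ 52.
  x = λ² - 47 - 39 = 2704 - 86 ≡ 37; y = λ·(47 - 37) - 6 ≡ 69. → (37, 69)
4P: (37, 69) + (39, 35). λ = (35 - 69)/(39 - 37) ≡ 55/2 mod 89. 2⁻¹ ≡ 45 (mod 89) since 2·45 = 90 ≡ 1, so λ ≡ 72.
  x = λ² - 37 - 39 = 5184 - 76 ≡ 35; y = λ·(37 - 35) - 69 ≡ 75. → (35, 75)
5P: (35, 75) + (39, 35). λ = (35 - 75)/(39 - 35) ≡ 49/4 mod 89. 4⁻¹ ≡ 67 (mod 89), so λ ≡ 79.
  x = λ² - 35 - 39 = 6241 - 74 ≡ 26; y = λ·(35 - 26) - 75 ≡ 13. → (26, 13)
6P: (26, 13) + (39, 35). λ = (35 - 13)/(39 - 26) ≡ 22/13 mod 89. 13⁻¹ ≡ 48 (mod 89) since 13·48 = 624 ≡ 1, so λ ≡ 77.
  x = λ² - 26 - 39 = 5929 - 65 ≡ 79; y = λ·(26 - 79) - 13 ≡ 0. → (79, 0)
7P: (79, 0) + (39, 35). λ = (35 - 0)/(39 - 79) ≡ 35/49 mod 89. 49⁻¹ ≡ 20 (mod 89) since 49·20 = 980 ≡ 1, so λ ≡ 77.
  x = λ² - 79 - 39 = 5929 - 118 ≡ 26; y = λ·(79 - 26) - 0 ≡ 76. → (26, 76)
8P: (26, 76) + (39, 35). λ = (35 - 76)/(39 - 26) ≡ 48/13 mod 89. 13⁻¹ ≡ 48 (mod 89) since 13·48 = 624 ≡ 1, so λ ≡ 79.
  x = λ² - 26 - 39 = 6241 - 65 ≡ 35; y = λ·(26 - 35) - 76 ≡ 14. → (35, 14)
9P: (35, 14) + (39, 35). λ = (35 - 14)/(39 - 35) ≡ 21/4 mod 89. 4⁻¹ ≡ 67 (mod 89) since 4·67 = 268 ≡ 1, so λ ≡ 72.
  x = λ² - 35 - 39 = 5184 - 74 ≡ 37; y = λ·(35 - 37) - 14 ≡ 20. → (37, 20)
10P: (37, 20) + (39, 35). λ = (35 - 20)/(39 - 37) ≡ 15/2 mod 89. 2⁻¹ ≡ 45 (mod 89) since 2·45 = 90 ≡ 1, so λ ≡ 52.
  x = λ² - 37 - 39 = 2704 - 76 ≡ 47; y = λ·(37 - 47) - 20 ≡ 83. → (47, 83)
11P: (47, 83) + (39, 35). λ = (35 - 83)/(39 - 47) ≡ 41/81 mod 89. 81⁻¹ ≡ 11 (mod 89), so λ ≡ 6.
  x = λ² - 47 - 39 = 36 - 86 ≡ 39; y = λ·(47 - 39) - 83 ≡ 54. → (39, 54)
12P: (39, 54) + (39, 35): same x and y₁ ≡ -y₂, so the sum is the point at infinity.
12P = the point at infinity, so the order is 12.

12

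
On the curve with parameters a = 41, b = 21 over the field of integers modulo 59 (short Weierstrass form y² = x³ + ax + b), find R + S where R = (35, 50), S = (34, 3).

(35, 50) + (34, 3). λ = (3 - 50)/(34 - 35) ≡ 12/58 mod 59. 58⁻¹ ≡ 58 (mod 59), so λ ≡ 47.
  x = λ² - 35 - 34 = 2209 - 69 ≡ 16; y = λ·(35 - 16) - 50 ≡ 17. → (16, 17)

(16, 17)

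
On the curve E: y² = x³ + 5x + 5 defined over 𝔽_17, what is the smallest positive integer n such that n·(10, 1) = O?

3

2P: tangent at (10, 1): λ = (3·10² + 5)/(2·1) ≡ 16/2. 2⁻¹ ≡ 9 (mod 17), so λ ≡ 16·9 ≡ 8.
  x = λ² - 10 - 10 = 64 - 20 ≡ 10; y = λ·(10 - 10) - 1 ≡ 16. → (10, 16)
3P: (10, 16) + (10, 1): same x and y₁ ≡ -y₂, so the sum is O.
3P = O, so the order is 3.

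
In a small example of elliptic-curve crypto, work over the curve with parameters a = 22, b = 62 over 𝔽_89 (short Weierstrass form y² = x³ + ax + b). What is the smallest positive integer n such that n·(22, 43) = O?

2P: tangent at (22, 43): λ = (3·22² + 22)/(2·43) ≡ 50/86. 86⁻¹ ≡ 59 (mod 89) since 86·59 = 5074 ≡ 1, so λ ≡ 50·59 ≡ 13.
  x = λ² - 22 - 22 = 169 - 44 ≡ 36; y = λ·(22 - 36) - 43 ≡ 42. → (36, 42)
3P: (36, 42) + (22, 43). λ = (43 - 42)/(22 - 36) ≡ 1/75 mod 89. 75⁻¹ ≡ 19 (mod 89), so λ ≡ 19.
  x = λ² - 36 - 22 = 361 - 58 ≡ 36; y = λ·(36 - 36) - 42 ≡ 47. → (36, 47)
4P: (36, 47) + (22, 43). λ = (43 - 47)/(22 - 36) ≡ 85/75 mod 89. 75⁻¹ ≡ 19 (mod 89), so λ ≡ 13.
  x = λ² - 36 - 22 = 169 - 58 ≡ 22; y = λ·(36 - 22) - 47 ≡ 46. → (22, 46)
5P: (22, 46) + (22, 43): same x and y₁ ≡ -y₂, so the sum is O.
5P = O, so the order is 5.

5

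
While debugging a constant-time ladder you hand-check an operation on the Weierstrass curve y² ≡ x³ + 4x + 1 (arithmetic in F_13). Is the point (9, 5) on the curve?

y² = 5² ≡ 12; x³ + 4x + 1 = 766 ≡ 12 (mod 13). 12 = 12.

yes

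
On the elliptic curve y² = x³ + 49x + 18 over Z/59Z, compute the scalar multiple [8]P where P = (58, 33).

Double-and-add on 8 = (1000)₂. Start with P = (58, 33) for the leading 1-bit.
double: tangent at (58, 33): λ = (3·58² + 49)/(2·33) ≡ 52/7. 7⁻¹ ≡ 17 (mod 59) since 7·17 = 119 ≡ 1, so λ ≡ 52·17 ≡ 58.
  x = λ² - 58 - 58 = 3364 - 116 ≡ 3; y = λ·(58 - 3) - 33 ≡ 30. → (3, 30)
double: tangent at (3, 30): λ = (3·3² + 49)/(2·30) ≡ 17/1. 1⁻¹ ≡ 1 (mod 59), so λ ≡ 17·1 ≡ 17.
  x = λ² - 3 - 3 = 289 - 6 ≡ 47; y = λ·(3 - 47) - 30 ≡ 48. → (47, 48)
double: tangent at (47, 48): λ = (3·47² + 49)/(2·48) ≡ 9/37. 37⁻¹ ≡ 8 (mod 59) since 37·8 = 296 ≡ 1, so λ ≡ 9·8 ≡ 13.
  x = λ² - 47 - 47 = 169 - 94 ≡ 16; y = λ·(47 - 16) - 48 ≡ 1. → (16, 1)

(16, 1)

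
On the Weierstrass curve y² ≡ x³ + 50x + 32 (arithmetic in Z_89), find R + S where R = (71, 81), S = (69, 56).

(83, 36)

(71, 81) + (69, 56). λ = (56 - 81)/(69 - 71) ≡ 64/87 mod 89. 87⁻¹ ≡ 44 (mod 89), so λ ≡ 57.
  x = λ² - 71 - 69 = 3249 - 140 ≡ 83; y = λ·(71 - 83) - 81 ≡ 36. → (83, 36)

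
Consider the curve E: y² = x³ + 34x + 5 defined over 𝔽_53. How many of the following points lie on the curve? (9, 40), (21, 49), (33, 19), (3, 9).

2

(9, 40): 40² ≡ 10, rhs ≡ 33 → off.
(21, 49): 49² ≡ 16, rhs ≡ 16 → on.
(33, 19): 19² ≡ 43, rhs ≡ 17 → off.
(3, 9): 9² ≡ 28, rhs ≡ 28 → on.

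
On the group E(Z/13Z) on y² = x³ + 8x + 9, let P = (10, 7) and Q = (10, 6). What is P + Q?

The two points share x = 10 and their y-coordinates satisfy 7 + 6 ≡ 0 (mod 13), so they are inverses. Their sum is the point at infinity.

O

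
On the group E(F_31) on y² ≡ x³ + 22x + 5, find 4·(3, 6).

Write G = (3, 6).
Double-and-add on 4 = (100)₂. Start with G = (3, 6) for the leading 1-bit.
double: tangent at (3, 6): λ = (3·3² + 22)/(2·6) ≡ 18/12. 12⁻¹ ≡ 13 (mod 31), so λ ≡ 18·13 ≡ 17.
  x = λ² - 3 - 3 = 289 - 6 ≡ 4; y = λ·(3 - 4) - 6 ≡ 8. → (4, 8)
double: tangent at (4, 8): λ = (3·4² + 22)/(2·8) ≡ 8/16. 16⁻¹ ≡ 2 (mod 31) since 16·2 = 32 ≡ 1, so λ ≡ 8·2 ≡ 16.
  x = λ² - 4 - 4 = 256 - 8 ≡ 0; y = λ·(4 - 0) - 8 ≡ 25. → (0, 25)

(0, 25)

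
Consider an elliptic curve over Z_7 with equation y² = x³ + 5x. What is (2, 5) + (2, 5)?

tangent at (2, 5): λ = (3·2² + 5)/(2·5) ≡ 3/3. 3⁻¹ ≡ 5 (mod 7) since 3·5 = 15 ≡ 1, so λ ≡ 3·5 ≡ 1.
  x = λ² - 2 - 2 = 1 - 4 ≡ 4; y = λ·(2 - 4) - 5 ≡ 0. → (4, 0)

(4, 0)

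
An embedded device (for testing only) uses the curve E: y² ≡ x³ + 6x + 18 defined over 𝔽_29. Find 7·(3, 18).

Write G = (3, 18).
Double-and-add on 7 = (111)₂. Start with G = (3, 18) for the leading 1-bit.
double: tangent at (3, 18): λ = (3·3² + 6)/(2·18) ≡ 4/7. 7⁻¹ ≡ 25 (mod 29) since 7·25 = 175 ≡ 1, so λ ≡ 4·25 ≡ 13.
  x = λ² - 3 - 3 = 169 - 6 ≡ 18; y = λ·(3 - 18) - 18 ≡ 19. → (18, 19)
add G: (18, 19) + (3, 18). λ = (18 - 19)/(3 - 18) ≡ 28/14 mod 29. 14⁻¹ ≡ 27 (mod 29) since 14·27 = 378 ≡ 1, so λ ≡ 2.
  x = λ² - 18 - 3 = 4 - 21 ≡ 12; y = λ·(18 - 12) - 19 ≡ 22. → (12, 22)
double: tangent at (12, 22): λ = (3·12² + 6)/(2·22) ≡ 3/15. 15⁻¹ ≡ 2 (mod 29), so λ ≡ 3·2 ≡ 6.
  x = λ² - 12 - 12 = 36 - 24 ≡ 12; y = λ·(12 - 12) - 22 ≡ 7. → (12, 7)
add G: (12, 7) + (3, 18). λ = (18 - 7)/(3 - 12) ≡ 11/20 mod 29. 20⁻¹ ≡ 16 (mod 29) since 20·16 = 320 ≡ 1, so λ ≡ 2.
  x = λ² - 12 - 3 = 4 - 15 ≡ 18; y = λ·(12 - 18) - 7 ≡ 10. → (18, 10)

(18, 10)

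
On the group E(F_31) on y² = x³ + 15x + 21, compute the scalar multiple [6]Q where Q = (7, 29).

(23, 3)

Repeated addition: build up to 6Q.
2Q: tangent at (7, 29): λ = (3·7² + 15)/(2·29) ≡ 7/27. 27⁻¹ ≡ 23 (mod 31) since 27·23 = 621 ≡ 1, so λ ≡ 7·23 ≡ 6.
  x = λ² - 7 - 7 = 36 - 14 ≡ 22; y = λ·(7 - 22) - 29 ≡ 5. → (22, 5)
3Q: (22, 5) + (7, 29). λ = (29 - 5)/(7 - 22) ≡ 24/16 mod 31. 16⁻¹ ≡ 2 (mod 31), so λ ≡ 17.
  x = λ² - 22 - 7 = 289 - 29 ≡ 12; y = λ·(22 - 12) - 5 ≡ 10. → (12, 10)
4Q: (12, 10) + (7, 29). λ = (29 - 10)/(7 - 12) ≡ 19/26 mod 31. 26⁻¹ ≡ 6 (mod 31), so λ ≡ 21.
  x = λ² - 12 - 7 = 441 - 19 ≡ 19; y = λ·(12 - 19) - 10 ≡ 29. → (19, 29)
5Q: (19, 29) + (7, 29). λ = (29 - 29)/(7 - 19) ≡ 0/19 mod 31. 19⁻¹ ≡ 18 (mod 31), so λ ≡ 0.
  x = λ² - 19 - 7 = 0 - 26 ≡ 5; y = λ·(19 - 5) - 29 ≡ 2. → (5, 2)
6Q: (5, 2) + (7, 29). λ = (29 - 2)/(7 - 5) ≡ 27/2 mod 31. 2⁻¹ ≡ 16 (mod 31), so λ ≡ 29.
  x = λ² - 5 - 7 = 841 - 12 ≡ 23; y = λ·(5 - 23) - 2 ≡ 3. → (23, 3)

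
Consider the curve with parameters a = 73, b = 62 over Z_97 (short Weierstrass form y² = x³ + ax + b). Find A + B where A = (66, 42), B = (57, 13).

(66, 42) + (57, 13). λ = (13 - 42)/(57 - 66) ≡ 68/88 mod 97. 88⁻¹ ≡ 43 (mod 97) since 88·43 = 3784 ≡ 1, so λ ≡ 14.
  x = λ² - 66 - 57 = 196 - 123 ≡ 73; y = λ·(66 - 73) - 42 ≡ 54. → (73, 54)

(73, 54)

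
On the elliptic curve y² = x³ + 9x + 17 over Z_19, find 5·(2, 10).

(18, 8)

Write G = (2, 10).
Repeated addition: build up to 5G.
2G: tangent at (2, 10): λ = (3·2² + 9)/(2·10) ≡ 2/1. 1⁻¹ ≡ 1 (mod 19) since 1·1 = 1 ≡ 1, so λ ≡ 2·1 ≡ 2.
  x = λ² - 2 - 2 = 4 - 4 ≡ 0; y = λ·(2 - 0) - 10 ≡ 13. → (0, 13)
3G: (0, 13) + (2, 10). λ = (10 - 13)/(2 - 0) ≡ 16/2 mod 19. 2⁻¹ ≡ 10 (mod 19), so λ ≡ 8.
  x = λ² - 0 - 2 = 64 - 2 ≡ 5; y = λ·(0 - 5) - 13 ≡ 4. → (5, 4)
4G: (5, 4) + (2, 10). λ = (10 - 4)/(2 - 5) ≡ 6/16 mod 19. 16⁻¹ ≡ 6 (mod 19) since 16·6 = 96 ≡ 1, so λ ≡ 17.
  x = λ² - 5 - 2 = 289 - 7 ≡ 16; y = λ·(5 - 16) - 4 ≡ 18. → (16, 18)
5G: (16, 18) + (2, 10). λ = (10 - 18)/(2 - 16) ≡ 11/5 mod 19. 5⁻¹ ≡ 4 (mod 19) since 5·4 = 20 ≡ 1, so λ ≡ 6.
  x = λ² - 16 - 2 = 36 - 18 ≡ 18; y = λ·(16 - 18) - 18 ≡ 8. → (18, 8)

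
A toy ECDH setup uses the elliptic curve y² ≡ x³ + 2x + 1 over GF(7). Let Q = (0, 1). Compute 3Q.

Repeated addition: build up to 3Q.
2Q: tangent at (0, 1): λ = (3·0² + 2)/(2·1) ≡ 2/2. 2⁻¹ ≡ 4 (mod 7) since 2·4 = 8 ≡ 1, so λ ≡ 2·4 ≡ 1.
  x = λ² - 0 - 0 = 1 - 0 ≡ 1; y = λ·(0 - 1) - 1 ≡ 5. → (1, 5)
3Q: (1, 5) + (0, 1). λ = (1 - 5)/(0 - 1) ≡ 3/6 mod 7. 6⁻¹ ≡ 6 (mod 7), so λ ≡ 4.
  x = λ² - 1 - 0 = 16 - 1 ≡ 1; y = λ·(1 - 1) - 5 ≡ 2. → (1, 2)

(1, 2)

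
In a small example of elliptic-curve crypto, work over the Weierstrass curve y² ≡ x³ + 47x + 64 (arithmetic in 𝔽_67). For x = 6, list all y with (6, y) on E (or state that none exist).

19, 48

x³ + 47x + 64 = 562 ≡ 26 (mod 67).
Square roots of 26 mod 67: 19 and 48 (since 19² = 361 ≡ 26).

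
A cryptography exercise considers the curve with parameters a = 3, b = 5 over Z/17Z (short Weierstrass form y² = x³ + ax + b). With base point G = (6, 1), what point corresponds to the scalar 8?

(12, 1)

Repeated addition: build up to 8G.
2G: tangent at (6, 1): λ = (3·6² + 3)/(2·1) ≡ 9/2. 2⁻¹ ≡ 9 (mod 17), so λ ≡ 9·9 ≡ 13.
  x = λ² - 6 - 6 = 169 - 12 ≡ 4; y = λ·(6 - 4) - 1 ≡ 8. → (4, 8)
3G: (4, 8) + (6, 1). λ = (1 - 8)/(6 - 4) ≡ 10/2 mod 17. 2⁻¹ ≡ 9 (mod 17), so λ ≡ 5.
  x = λ² - 4 - 6 = 25 - 10 ≡ 15; y = λ·(4 - 15) - 8 ≡ 5. → (15, 5)
4G: (15, 5) + (6, 1). λ = (1 - 5)/(6 - 15) ≡ 13/8 mod 17. 8⁻¹ ≡ 15 (mod 17), so λ ≡ 8.
  x = λ² - 15 - 6 = 64 - 21 ≡ 9; y = λ·(15 - 9) - 5 ≡ 9. → (9, 9)
5G: (9, 9) + (6, 1). λ = (1 - 9)/(6 - 9) ≡ 9/14 mod 17. 14⁻¹ ≡ 11 (mod 17), so λ ≡ 14.
  x = λ² - 9 - 6 = 196 - 15 ≡ 11; y = λ·(9 - 11) - 9 ≡ 14. → (11, 14)
6G: (11, 14) + (6, 1). λ = (1 - 14)/(6 - 11) ≡ 4/12 mod 17. 12⁻¹ ≡ 10 (mod 17), so λ ≡ 6.
  x = λ² - 11 - 6 = 36 - 17 ≡ 2; y = λ·(11 - 2) - 14 ≡ 6. → (2, 6)
7G: (2, 6) + (6, 1). λ = (1 - 6)/(6 - 2) ≡ 12/4 mod 17. 4⁻¹ ≡ 13 (mod 17), so λ ≡ 3.
  x = λ² - 2 - 6 = 9 - 8 ≡ 1; y = λ·(2 - 1) - 6 ≡ 14. → (1, 14)
8G: (1, 14) + (6, 1). λ = (1 - 14)/(6 - 1) ≡ 4/5 mod 17. 5⁻¹ ≡ 7 (mod 17), so λ ≡ 11.
  x = λ² - 1 - 6 = 121 - 7 ≡ 12; y = λ·(1 - 12) - 14 ≡ 1. → (12, 1)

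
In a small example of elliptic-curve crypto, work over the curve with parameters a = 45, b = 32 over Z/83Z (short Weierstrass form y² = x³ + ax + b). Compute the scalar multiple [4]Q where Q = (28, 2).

(23, 55)

Double-and-add on 4 = (100)₂. Start with Q = (28, 2) for the leading 1-bit.
double: tangent at (28, 2): λ = (3·28² + 45)/(2·2) ≡ 73/4. 4⁻¹ ≡ 21 (mod 83) since 4·21 = 84 ≡ 1, so λ ≡ 73·21 ≡ 39.
  x = λ² - 28 - 28 = 1521 - 56 ≡ 54; y = λ·(28 - 54) - 2 ≡ 63. → (54, 63)
double: tangent at (54, 63): λ = (3·54² + 45)/(2·63) ≡ 78/43. 43⁻¹ ≡ 56 (mod 83), so λ ≡ 78·56 ≡ 52.
  x = λ² - 54 - 54 = 2704 - 108 ≡ 23; y = λ·(54 - 23) - 63 ≡ 55. → (23, 55)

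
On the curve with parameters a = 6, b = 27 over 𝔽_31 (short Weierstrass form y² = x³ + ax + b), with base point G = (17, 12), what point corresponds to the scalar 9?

Repeated addition: build up to 9G.
2G: tangent at (17, 12): λ = (3·17² + 6)/(2·12) ≡ 5/24. 24⁻¹ ≡ 22 (mod 31), so λ ≡ 5·22 ≡ 17.
  x = λ² - 17 - 17 = 289 - 34 ≡ 7; y = λ·(17 - 7) - 12 ≡ 3. → (7, 3)
3G: (7, 3) + (17, 12). λ = (12 - 3)/(17 - 7) ≡ 9/10 mod 31. 10⁻¹ ≡ 28 (mod 31), so λ ≡ 4.
  x = λ² - 7 - 17 = 16 - 24 ≡ 23; y = λ·(7 - 23) - 3 ≡ 26. → (23, 26)
4G: (23, 26) + (17, 12). λ = (12 - 26)/(17 - 23) ≡ 17/25 mod 31. 25⁻¹ ≡ 5 (mod 31), so λ ≡ 23.
  x = λ² - 23 - 17 = 529 - 40 ≡ 24; y = λ·(23 - 24) - 26 ≡ 13. → (24, 13)
5G: (24, 13) + (17, 12). λ = (12 - 13)/(17 - 24) ≡ 30/24 mod 31. 24⁻¹ ≡ 22 (mod 31), so λ ≡ 9.
  x = λ² - 24 - 17 = 81 - 41 ≡ 9; y = λ·(24 - 9) - 13 ≡ 29. → (9, 29)
6G: (9, 29) + (17, 12). λ = (12 - 29)/(17 - 9) ≡ 14/8 mod 31. 8⁻¹ ≡ 4 (mod 31) since 8·4 = 32 ≡ 1, so λ ≡ 25.
  x = λ² - 9 - 17 = 625 - 26 ≡ 10; y = λ·(9 - 10) - 29 ≡ 8. → (10, 8)
7G: (10, 8) + (17, 12). λ = (12 - 8)/(17 - 10) ≡ 4/7 mod 31. 7⁻¹ ≡ 9 (mod 31), so λ ≡ 5.
  x = λ² - 10 - 17 = 25 - 27 ≡ 29; y = λ·(10 - 29) - 8 ≡ 21. → (29, 21)
8G: (29, 21) + (17, 12). λ = (12 - 21)/(17 - 29) ≡ 22/19 mod 31. 19⁻¹ ≡ 18 (mod 31), so λ ≡ 24.
  x = λ² - 29 - 17 = 576 - 46 ≡ 3; y = λ·(29 - 3) - 21 ≡ 14. → (3, 14)
9G: (3, 14) + (17, 12). λ = (12 - 14)/(17 - 3) ≡ 29/14 mod 31. 14⁻¹ ≡ 20 (mod 31), so λ ≡ 22.
  x = λ² - 3 - 17 = 484 - 20 ≡ 30; y = λ·(3 - 30) - 14 ≡ 12. → (30, 12)

(30, 12)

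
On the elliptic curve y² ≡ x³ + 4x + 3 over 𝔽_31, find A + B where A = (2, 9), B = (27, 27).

(2, 9) + (27, 27). λ = (27 - 9)/(27 - 2) ≡ 18/25 mod 31. 25⁻¹ ≡ 5 (mod 31), so λ ≡ 28.
  x = λ² - 2 - 27 = 784 - 29 ≡ 11; y = λ·(2 - 11) - 9 ≡ 18. → (11, 18)

(11, 18)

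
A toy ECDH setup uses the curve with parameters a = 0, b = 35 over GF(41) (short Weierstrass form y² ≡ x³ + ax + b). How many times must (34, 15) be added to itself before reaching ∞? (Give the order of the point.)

2P: tangent at (34, 15): λ = (3·34² + 0)/(2·15) ≡ 24/30. 30⁻¹ ≡ 26 (mod 41) since 30·26 = 780 ≡ 1, so λ ≡ 24·26 ≡ 9.
  x = λ² - 34 - 34 = 81 - 68 ≡ 13; y = λ·(34 - 13) - 15 ≡ 10. → (13, 10)
3P: (13, 10) + (34, 15). λ = (15 - 10)/(34 - 13) ≡ 5/21 mod 41. 21⁻¹ ≡ 2 (mod 41), so λ ≡ 10.
  x = λ² - 13 - 34 = 100 - 47 ≡ 12; y = λ·(13 - 12) - 10 ≡ 0. → (12, 0)
4P: (12, 0) + (34, 15). λ = (15 - 0)/(34 - 12) ≡ 15/22 mod 41. 22⁻¹ ≡ 28 (mod 41), so λ ≡ 10.
  x = λ² - 12 - 34 = 100 - 46 ≡ 13; y = λ·(12 - 13) - 0 ≡ 31. → (13, 31)
5P: (13, 31) + (34, 15). λ = (15 - 31)/(34 - 13) ≡ 25/21 mod 41. 21⁻¹ ≡ 2 (mod 41), so λ ≡ 9.
  x = λ² - 13 - 34 = 81 - 47 ≡ 34; y = λ·(13 - 34) - 31 ≡ 26. → (34, 26)
6P: (34, 26) + (34, 15): same x and y₁ ≡ -y₂, so the sum is ∞.
6P = ∞, so the order is 6.

6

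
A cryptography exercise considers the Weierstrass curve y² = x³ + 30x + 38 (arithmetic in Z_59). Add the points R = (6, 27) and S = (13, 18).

(26, 24)

(6, 27) + (13, 18). λ = (18 - 27)/(13 - 6) ≡ 50/7 mod 59. 7⁻¹ ≡ 17 (mod 59), so λ ≡ 24.
  x = λ² - 6 - 13 = 576 - 19 ≡ 26; y = λ·(6 - 26) - 27 ≡ 24. → (26, 24)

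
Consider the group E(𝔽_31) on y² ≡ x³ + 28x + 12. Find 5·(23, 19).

Write P = (23, 19).
Double-and-add on 5 = (101)₂. Start with P = (23, 19) for the leading 1-bit.
double: tangent at (23, 19): λ = (3·23² + 28)/(2·19) ≡ 3/7. 7⁻¹ ≡ 9 (mod 31) since 7·9 = 63 ≡ 1, so λ ≡ 3·9 ≡ 27.
  x = λ² - 23 - 23 = 729 - 46 ≡ 1; y = λ·(23 - 1) - 19 ≡ 17. → (1, 17)
double: tangent at (1, 17): λ = (3·1² + 28)/(2·17) ≡ 0/3. 3⁻¹ ≡ 21 (mod 31), so λ ≡ 0·21 ≡ 0.
  x = λ² - 1 - 1 = 0 - 2 ≡ 29; y = λ·(1 - 29) - 17 ≡ 14. → (29, 14)
add P: (29, 14) + (23, 19). λ = (19 - 14)/(23 - 29) ≡ 5/25 mod 31. 25⁻¹ ≡ 5 (mod 31) since 25·5 = 125 ≡ 1, so λ ≡ 25.
  x = λ² - 29 - 23 = 625 - 52 ≡ 15; y = λ·(29 - 15) - 14 ≡ 26. → (15, 26)

(15, 26)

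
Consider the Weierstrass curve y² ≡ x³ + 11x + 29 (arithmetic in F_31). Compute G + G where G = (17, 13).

(1, 17)

tangent at (17, 13): λ = (3·17² + 11)/(2·13) ≡ 10/26. 26⁻¹ ≡ 6 (mod 31), so λ ≡ 10·6 ≡ 29.
  x = λ² - 17 - 17 = 841 - 34 ≡ 1; y = λ·(17 - 1) - 13 ≡ 17. → (1, 17)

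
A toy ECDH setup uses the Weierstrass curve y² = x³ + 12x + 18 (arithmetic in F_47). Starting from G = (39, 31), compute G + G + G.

Repeated addition: build up to 3G.
2G: tangent at (39, 31): λ = (3·39² + 12)/(2·31) ≡ 16/15. 15⁻¹ ≡ 22 (mod 47), so λ ≡ 16·22 ≡ 23.
  x = λ² - 39 - 39 = 529 - 78 ≡ 28; y = λ·(39 - 28) - 31 ≡ 34. → (28, 34)
3G: (28, 34) + (39, 31). λ = (31 - 34)/(39 - 28) ≡ 44/11 mod 47. 11⁻¹ ≡ 30 (mod 47) since 11·30 = 330 ≡ 1, so λ ≡ 4.
  x = λ² - 28 - 39 = 16 - 67 ≡ 43; y = λ·(28 - 43) - 34 ≡ 0. → (43, 0)

(43, 0)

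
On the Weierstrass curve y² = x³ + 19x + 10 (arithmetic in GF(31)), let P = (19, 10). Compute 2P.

(0, 17)

tangent at (19, 10): λ = (3·19² + 19)/(2·10) ≡ 17/20. 20⁻¹ ≡ 14 (mod 31) since 20·14 = 280 ≡ 1, so λ ≡ 17·14 ≡ 21.
  x = λ² - 19 - 19 = 441 - 38 ≡ 0; y = λ·(19 - 0) - 10 ≡ 17. → (0, 17)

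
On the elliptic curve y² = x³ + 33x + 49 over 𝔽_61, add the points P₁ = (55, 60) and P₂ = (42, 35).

(37, 45)

(55, 60) + (42, 35). λ = (35 - 60)/(42 - 55) ≡ 36/48 mod 61. 48⁻¹ ≡ 14 (mod 61), so λ ≡ 16.
  x = λ² - 55 - 42 = 256 - 97 ≡ 37; y = λ·(55 - 37) - 60 ≡ 45. → (37, 45)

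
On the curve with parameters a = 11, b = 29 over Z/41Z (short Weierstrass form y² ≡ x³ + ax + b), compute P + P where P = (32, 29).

(9, 18)

tangent at (32, 29): λ = (3·32² + 11)/(2·29) ≡ 8/17. 17⁻¹ ≡ 29 (mod 41) since 17·29 = 493 ≡ 1, so λ ≡ 8·29 ≡ 27.
  x = λ² - 32 - 32 = 729 - 64 ≡ 9; y = λ·(32 - 9) - 29 ≡ 18. → (9, 18)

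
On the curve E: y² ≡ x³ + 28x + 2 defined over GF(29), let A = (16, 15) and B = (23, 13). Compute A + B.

(25, 0)

(16, 15) + (23, 13). λ = (13 - 15)/(23 - 16) ≡ 27/7 mod 29. 7⁻¹ ≡ 25 (mod 29) since 7·25 = 175 ≡ 1, so λ ≡ 8.
  x = λ² - 16 - 23 = 64 - 39 ≡ 25; y = λ·(16 - 25) - 15 ≡ 0. → (25, 0)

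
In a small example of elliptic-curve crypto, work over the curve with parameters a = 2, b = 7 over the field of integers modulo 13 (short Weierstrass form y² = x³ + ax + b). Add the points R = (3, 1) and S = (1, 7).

(5, 5)

(3, 1) + (1, 7). λ = (7 - 1)/(1 - 3) ≡ 6/11 mod 13. 11⁻¹ ≡ 6 (mod 13), so λ ≡ 10.
  x = λ² - 3 - 1 = 100 - 4 ≡ 5; y = λ·(3 - 5) - 1 ≡ 5. → (5, 5)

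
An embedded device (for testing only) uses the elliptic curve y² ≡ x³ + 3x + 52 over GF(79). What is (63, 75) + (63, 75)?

tangent at (63, 75): λ = (3·63² + 3)/(2·75) ≡ 60/71. 71⁻¹ ≡ 69 (mod 79), so λ ≡ 60·69 ≡ 32.
  x = λ² - 63 - 63 = 1024 - 126 ≡ 29; y = λ·(63 - 29) - 75 ≡ 65. → (29, 65)

(29, 65)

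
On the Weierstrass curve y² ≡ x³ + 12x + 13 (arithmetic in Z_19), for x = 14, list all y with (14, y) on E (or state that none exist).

x³ + 12x + 13 = 2925 ≡ 18 (mod 19).
18 is a non-residue mod 19; no y exists.

none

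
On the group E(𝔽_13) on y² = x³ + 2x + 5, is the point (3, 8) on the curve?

y² = 8² ≡ 12; x³ + 2x + 5 = 38 ≡ 12 (mod 13). 12 = 12.

yes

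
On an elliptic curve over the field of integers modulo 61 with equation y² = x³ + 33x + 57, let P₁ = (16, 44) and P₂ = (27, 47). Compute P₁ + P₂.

(9, 30)

(16, 44) + (27, 47). λ = (47 - 44)/(27 - 16) ≡ 3/11 mod 61. 11⁻¹ ≡ 50 (mod 61) since 11·50 = 550 ≡ 1, so λ ≡ 28.
  x = λ² - 16 - 27 = 784 - 43 ≡ 9; y = λ·(16 - 9) - 44 ≡ 30. → (9, 30)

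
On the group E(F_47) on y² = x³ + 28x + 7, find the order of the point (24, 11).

9

2P: tangent at (24, 11): λ = (3·24² + 28)/(2·11) ≡ 17/22. 22⁻¹ ≡ 15 (mod 47), so λ ≡ 17·15 ≡ 20.
  x = λ² - 24 - 24 = 400 - 48 ≡ 23; y = λ·(24 - 23) - 11 ≡ 9. → (23, 9)
3P: (23, 9) + (24, 11). λ = (11 - 9)/(24 - 23) ≡ 2/1 mod 47. 1⁻¹ ≡ 1 (mod 47), so λ ≡ 2.
  x = λ² - 23 - 24 = 4 - 47 ≡ 4; y = λ·(23 - 4) - 9 ≡ 29. → (4, 29)
4P: (4, 29) + (24, 11). λ = (11 - 29)/(24 - 4) ≡ 29/20 mod 47. 20⁻¹ ≡ 40 (mod 47), so λ ≡ 32.
  x = λ² - 4 - 24 = 1024 - 28 ≡ 9; y = λ·(4 - 9) - 29 ≡ 46. → (9, 46)
5P: (9, 46) + (24, 11). λ = (11 - 46)/(24 - 9) ≡ 12/15 mod 47. 15⁻¹ ≡ 22 (mod 47), so λ ≡ 29.
  x = λ² - 9 - 24 = 841 - 33 ≡ 9; y = λ·(9 - 9) - 46 ≡ 1. → (9, 1)
6P: (9, 1) + (24, 11). λ = (11 - 1)/(24 - 9) ≡ 10/15 mod 47. 15⁻¹ ≡ 22 (mod 47), so λ ≡ 32.
  x = λ² - 9 - 24 = 1024 - 33 ≡ 4; y = λ·(9 - 4) - 1 ≡ 18. → (4, 18)
7P: (4, 18) + (24, 11). λ = (11 - 18)/(24 - 4) ≡ 40/20 mod 47. 20⁻¹ ≡ 40 (mod 47) since 20·40 = 800 ≡ 1, so λ ≡ 2.
  x = λ² - 4 - 24 = 4 - 28 ≡ 23; y = λ·(4 - 23) - 18 ≡ 38. → (23, 38)
8P: (23, 38) + (24, 11). λ = (11 - 38)/(24 - 23) ≡ 20/1 mod 47. 1⁻¹ ≡ 1 (mod 47) since 1·1 = 1 ≡ 1, so λ ≡ 20.
  x = λ² - 23 - 24 = 400 - 47 ≡ 24; y = λ·(23 - 24) - 38 ≡ 36. → (24, 36)
9P: (24, 36) + (24, 11): same x and y₁ ≡ -y₂, so the sum is O.
9P = O, so the order is 9.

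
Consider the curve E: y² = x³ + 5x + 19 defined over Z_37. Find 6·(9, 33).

Write P = (9, 33).
Repeated addition: build up to 6P.
2P: tangent at (9, 33): λ = (3·9² + 5)/(2·33) ≡ 26/29. 29⁻¹ ≡ 23 (mod 37), so λ ≡ 26·23 ≡ 6.
  x = λ² - 9 - 9 = 36 - 18 ≡ 18; y = λ·(9 - 18) - 33 ≡ 24. → (18, 24)
3P: (18, 24) + (9, 33). λ = (33 - 24)/(9 - 18) ≡ 9/28 mod 37. 28⁻¹ ≡ 4 (mod 37) since 28·4 = 112 ≡ 1, so λ ≡ 36.
  x = λ² - 18 - 9 = 1296 - 27 ≡ 11; y = λ·(18 - 11) - 24 ≡ 6. → (11, 6)
4P: (11, 6) + (9, 33). λ = (33 - 6)/(9 - 11) ≡ 27/35 mod 37. 35⁻¹ ≡ 18 (mod 37), so λ ≡ 5.
  x = λ² - 11 - 9 = 25 - 20 ≡ 5; y = λ·(11 - 5) - 6 ≡ 24. → (5, 24)
5P: (5, 24) + (9, 33). λ = (33 - 24)/(9 - 5) ≡ 9/4 mod 37. 4⁻¹ ≡ 28 (mod 37) since 4·28 = 112 ≡ 1, so λ ≡ 30.
  x = λ² - 5 - 9 = 900 - 14 ≡ 35; y = λ·(5 - 35) - 24 ≡ 1. → (35, 1)
6P: (35, 1) + (9, 33). λ = (33 - 1)/(9 - 35) ≡ 32/11 mod 37. 11⁻¹ ≡ 27 (mod 37) since 11·27 = 297 ≡ 1, so λ ≡ 13.
  x = λ² - 35 - 9 = 169 - 44 ≡ 14; y = λ·(35 - 14) - 1 ≡ 13. → (14, 13)

(14, 13)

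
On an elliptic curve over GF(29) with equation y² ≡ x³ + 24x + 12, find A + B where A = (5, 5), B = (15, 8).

(3, 13)

(5, 5) + (15, 8). λ = (8 - 5)/(15 - 5) ≡ 3/10 mod 29. 10⁻¹ ≡ 3 (mod 29), so λ ≡ 9.
  x = λ² - 5 - 15 = 81 - 20 ≡ 3; y = λ·(5 - 3) - 5 ≡ 13. → (3, 13)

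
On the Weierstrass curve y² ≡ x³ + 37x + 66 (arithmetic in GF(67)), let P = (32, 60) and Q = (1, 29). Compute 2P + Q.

First 2P:
Repeated addition: build up to 2P.
2P: tangent at (32, 60): λ = (3·32² + 37)/(2·60) ≡ 27/53. 53⁻¹ ≡ 43 (mod 67), so λ ≡ 27·43 ≡ 22.
  x = λ² - 32 - 32 = 484 - 64 ≡ 18; y = λ·(32 - 18) - 60 ≡ 47. → (18, 47)
2P = (18, 47).
Finally 2P + Q:
(18, 47) + (1, 29). λ = (29 - 47)/(1 - 18) ≡ 49/50 mod 67. 50⁻¹ ≡ 63 (mod 67), so λ ≡ 5.
  x = λ² - 18 - 1 = 25 - 19 ≡ 6; y = λ·(18 - 6) - 47 ≡ 13. → (6, 13)

(6, 13)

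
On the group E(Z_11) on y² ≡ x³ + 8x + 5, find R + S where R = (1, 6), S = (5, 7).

(1, 6) + (5, 7). λ = (7 - 6)/(5 - 1) ≡ 1/4 mod 11. 4⁻¹ ≡ 3 (mod 11), so λ ≡ 3.
  x = λ² - 1 - 5 = 9 - 6 ≡ 3; y = λ·(1 - 3) - 6 ≡ 10. → (3, 10)

(3, 10)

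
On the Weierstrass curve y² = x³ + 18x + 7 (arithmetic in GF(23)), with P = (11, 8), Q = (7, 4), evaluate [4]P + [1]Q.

(20, 8)

First 4P:
Repeated addition: build up to 4P.
2P: tangent at (11, 8): λ = (3·11² + 18)/(2·8) ≡ 13/16. 16⁻¹ ≡ 13 (mod 23) since 16·13 = 208 ≡ 1, so λ ≡ 13·13 ≡ 8.
  x = λ² - 11 - 11 = 64 - 22 ≡ 19; y = λ·(11 - 19) - 8 ≡ 20. → (19, 20)
3P: (19, 20) + (11, 8). λ = (8 - 20)/(11 - 19) ≡ 11/15 mod 23. 15⁻¹ ≡ 20 (mod 23) since 15·20 = 300 ≡ 1, so λ ≡ 13.
  x = λ² - 19 - 11 = 169 - 30 ≡ 1; y = λ·(19 - 1) - 20 ≡ 7. → (1, 7)
4P: (1, 7) + (11, 8). λ = (8 - 7)/(11 - 1) ≡ 1/10 mod 23. 10⁻¹ ≡ 7 (mod 23), so λ ≡ 7.
  x = λ² - 1 - 11 = 49 - 12 ≡ 14; y = λ·(1 - 14) - 7 ≡ 17. → (14, 17)
4P = (14, 17).
Finally 4P + Q:
(14, 17) + (7, 4). λ = (4 - 17)/(7 - 14) ≡ 10/16 mod 23. 16⁻¹ ≡ 13 (mod 23), so λ ≡ 15.
  x = λ² - 14 - 7 = 225 - 21 ≡ 20; y = λ·(14 - 20) - 17 ≡ 8. → (20, 8)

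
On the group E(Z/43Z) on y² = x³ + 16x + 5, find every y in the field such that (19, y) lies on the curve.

x³ + 16x + 5 = 7168 ≡ 30 (mod 43).
30 is a non-residue mod 43; no y exists.

none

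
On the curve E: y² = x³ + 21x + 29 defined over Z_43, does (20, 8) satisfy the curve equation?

y² = 8² ≡ 21; x³ + 21x + 29 = 8449 ≡ 21 (mod 43). 21 = 21.

yes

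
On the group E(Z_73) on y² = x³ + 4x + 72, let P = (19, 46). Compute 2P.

tangent at (19, 46): λ = (3·19² + 4)/(2·46) ≡ 65/19. 19⁻¹ ≡ 50 (mod 73) since 19·50 = 950 ≡ 1, so λ ≡ 65·50 ≡ 38.
  x = λ² - 19 - 19 = 1444 - 38 ≡ 19; y = λ·(19 - 19) - 46 ≡ 27. → (19, 27)

(19, 27)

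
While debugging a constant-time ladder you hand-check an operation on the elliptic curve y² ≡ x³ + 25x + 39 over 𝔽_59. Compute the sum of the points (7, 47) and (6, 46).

(7, 47) + (6, 46). λ = (46 - 47)/(6 - 7) ≡ 58/58 mod 59. 58⁻¹ ≡ 58 (mod 59) since 58·58 = 3364 ≡ 1, so λ ≡ 1.
  x = λ² - 7 - 6 = 1 - 13 ≡ 47; y = λ·(7 - 47) - 47 ≡ 31. → (47, 31)

(47, 31)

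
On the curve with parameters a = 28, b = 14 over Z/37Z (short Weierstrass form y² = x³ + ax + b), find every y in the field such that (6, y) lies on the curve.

x³ + 28x + 14 = 398 ≡ 28 (mod 37).
Square roots of 28 mod 37: 18 and 19 (since 18² = 324 ≡ 28).

18, 19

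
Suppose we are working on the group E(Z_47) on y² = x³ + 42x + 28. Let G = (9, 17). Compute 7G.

Double-and-add on 7 = (111)₂. Start with G = (9, 17) for the leading 1-bit.
double: tangent at (9, 17): λ = (3·9² + 42)/(2·17) ≡ 3/34. 34⁻¹ ≡ 18 (mod 47), so λ ≡ 3·18 ≡ 7.
  x = λ² - 9 - 9 = 49 - 18 ≡ 31; y = λ·(9 - 31) - 17 ≡ 17. → (31, 17)
add G: (31, 17) + (9, 17). λ = (17 - 17)/(9 - 31) ≡ 0/25 mod 47. 25⁻¹ ≡ 32 (mod 47), so λ ≡ 0.
  x = λ² - 31 - 9 = 0 - 40 ≡ 7; y = λ·(31 - 7) - 17 ≡ 30. → (7, 30)
double: tangent at (7, 30): λ = (3·7² + 42)/(2·30) ≡ 1/13. 13⁻¹ ≡ 29 (mod 47), so λ ≡ 1·29 ≡ 29.
  x = λ² - 7 - 7 = 841 - 14 ≡ 28; y = λ·(7 - 28) - 30 ≡ 19. → (28, 19)
add G: (28, 19) + (9, 17). λ = (17 - 19)/(9 - 28) ≡ 45/28 mod 47. 28⁻¹ ≡ 42 (mod 47), so λ ≡ 10.
  x = λ² - 28 - 9 = 100 - 37 ≡ 16; y = λ·(28 - 16) - 19 ≡ 7. → (16, 7)

(16, 7)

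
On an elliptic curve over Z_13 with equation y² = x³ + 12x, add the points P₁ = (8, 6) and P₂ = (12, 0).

(8, 6) + (12, 0). λ = (0 - 6)/(12 - 8) ≡ 7/4 mod 13. 4⁻¹ ≡ 10 (mod 13), so λ ≡ 5.
  x = λ² - 8 - 12 = 25 - 20 ≡ 5; y = λ·(8 - 5) - 6 ≡ 9. → (5, 9)

(5, 9)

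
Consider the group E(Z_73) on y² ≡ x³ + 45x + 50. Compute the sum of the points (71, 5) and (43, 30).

(26, 20)

(71, 5) + (43, 30). λ = (30 - 5)/(43 - 71) ≡ 25/45 mod 73. 45⁻¹ ≡ 13 (mod 73), so λ ≡ 33.
  x = λ² - 71 - 43 = 1089 - 114 ≡ 26; y = λ·(71 - 26) - 5 ≡ 20. → (26, 20)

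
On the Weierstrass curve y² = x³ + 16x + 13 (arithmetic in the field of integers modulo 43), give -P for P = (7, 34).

(7, 9)

-(7, 34) = (7, -34 mod 43) = (7, 9).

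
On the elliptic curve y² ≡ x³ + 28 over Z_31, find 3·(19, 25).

Write G = (19, 25).
Repeated addition: build up to 3G.
2G: tangent at (19, 25): λ = (3·19² + 0)/(2·25) ≡ 29/19. 19⁻¹ ≡ 18 (mod 31), so λ ≡ 29·18 ≡ 26.
  x = λ² - 19 - 19 = 676 - 38 ≡ 18; y = λ·(19 - 18) - 25 ≡ 1. → (18, 1)
3G: (18, 1) + (19, 25). λ = (25 - 1)/(19 - 18) ≡ 24/1 mod 31. 1⁻¹ ≡ 1 (mod 31) since 1·1 = 1 ≡ 1, so λ ≡ 24.
  x = λ² - 18 - 19 = 576 - 37 ≡ 12; y = λ·(18 - 12) - 1 ≡ 19. → (12, 19)

(12, 19)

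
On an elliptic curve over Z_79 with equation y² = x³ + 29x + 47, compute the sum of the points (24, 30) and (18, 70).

(20, 75)

(24, 30) + (18, 70). λ = (70 - 30)/(18 - 24) ≡ 40/73 mod 79. 73⁻¹ ≡ 13 (mod 79) since 73·13 = 949 ≡ 1, so λ ≡ 46.
  x = λ² - 24 - 18 = 2116 - 42 ≡ 20; y = λ·(24 - 20) - 30 ≡ 75. → (20, 75)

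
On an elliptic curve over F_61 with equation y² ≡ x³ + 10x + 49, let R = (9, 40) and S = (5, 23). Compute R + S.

(9, 40) + (5, 23). λ = (23 - 40)/(5 - 9) ≡ 44/57 mod 61. 57⁻¹ ≡ 15 (mod 61), so λ ≡ 50.
  x = λ² - 9 - 5 = 2500 - 14 ≡ 46; y = λ·(9 - 46) - 40 ≡ 1. → (46, 1)

(46, 1)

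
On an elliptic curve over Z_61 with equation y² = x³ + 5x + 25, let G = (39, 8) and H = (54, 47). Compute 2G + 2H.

First 2G:
Repeated addition: build up to 2G.
2G: tangent at (39, 8): λ = (3·39² + 5)/(2·8) ≡ 54/16. 16⁻¹ ≡ 42 (mod 61) since 16·42 = 672 ≡ 1, so λ ≡ 54·42 ≡ 11.
  x = λ² - 39 - 39 = 121 - 78 ≡ 43; y = λ·(39 - 43) - 8 ≡ 9. → (43, 9)
2G = (43, 9).
Next 2H:
Repeated addition: build up to 2H.
2H: tangent at (54, 47): λ = (3·54² + 5)/(2·47) ≡ 30/33. 33⁻¹ ≡ 37 (mod 61) since 33·37 = 1221 ≡ 1, so λ ≡ 30·37 ≡ 12.
  x = λ² - 54 - 54 = 144 - 108 ≡ 36; y = λ·(54 - 36) - 47 ≡ 47. → (36, 47)
2H = (36, 47).
Finally 2G + 2H:
(43, 9) + (36, 47). λ = (47 - 9)/(36 - 43) ≡ 38/54 mod 61. 54⁻¹ ≡ 26 (mod 61), so λ ≡ 12.
  x = λ² - 43 - 36 = 144 - 79 ≡ 4; y = λ·(43 - 4) - 9 ≡ 32. → (4, 32)

(4, 32)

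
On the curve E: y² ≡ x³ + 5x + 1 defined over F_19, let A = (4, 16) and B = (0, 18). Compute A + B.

(4, 16) + (0, 18). λ = (18 - 16)/(0 - 4) ≡ 2/15 mod 19. 15⁻¹ ≡ 14 (mod 19) since 15·14 = 210 ≡ 1, so λ ≡ 9.
  x = λ² - 4 - 0 = 81 - 4 ≡ 1; y = λ·(4 - 1) - 16 ≡ 11. → (1, 11)

(1, 11)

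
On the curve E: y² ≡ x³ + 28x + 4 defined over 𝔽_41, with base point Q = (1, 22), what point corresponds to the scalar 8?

Repeated addition: build up to 8Q.
2Q: tangent at (1, 22): λ = (3·1² + 28)/(2·22) ≡ 31/3. 3⁻¹ ≡ 14 (mod 41), so λ ≡ 31·14 ≡ 24.
  x = λ² - 1 - 1 = 576 - 2 ≡ 0; y = λ·(1 - 0) - 22 ≡ 2. → (0, 2)
3Q: (0, 2) + (1, 22). λ = (22 - 2)/(1 - 0) ≡ 20/1 mod 41. 1⁻¹ ≡ 1 (mod 41) since 1·1 = 1 ≡ 1, so λ ≡ 20.
  x = λ² - 0 - 1 = 400 - 1 ≡ 30; y = λ·(0 - 30) - 2 ≡ 13. → (30, 13)
4Q: (30, 13) + (1, 22). λ = (22 - 13)/(1 - 30) ≡ 9/12 mod 41. 12⁻¹ ≡ 24 (mod 41), so λ ≡ 11.
  x = λ² - 30 - 1 = 121 - 31 ≡ 8; y = λ·(30 - 8) - 13 ≡ 24. → (8, 24)
5Q: (8, 24) + (1, 22). λ = (22 - 24)/(1 - 8) ≡ 39/34 mod 41. 34⁻¹ ≡ 35 (mod 41) since 34·35 = 1190 ≡ 1, so λ ≡ 12.
  x = λ² - 8 - 1 = 144 - 9 ≡ 12; y = λ·(8 - 12) - 24 ≡ 10. → (12, 10)
6Q: (12, 10) + (1, 22). λ = (22 - 10)/(1 - 12) ≡ 12/30 mod 41. 30⁻¹ ≡ 26 (mod 41), so λ ≡ 25.
  x = λ² - 12 - 1 = 625 - 13 ≡ 38; y = λ·(12 - 38) - 10 ≡ 37. → (38, 37)
7Q: (38, 37) + (1, 22). λ = (22 - 37)/(1 - 38) ≡ 26/4 mod 41. 4⁻¹ ≡ 31 (mod 41) since 4·31 = 124 ≡ 1, so λ ≡ 27.
  x = λ² - 38 - 1 = 729 - 39 ≡ 34; y = λ·(38 - 34) - 37 ≡ 30. → (34, 30)
8Q: (34, 30) + (1, 22). λ = (22 - 30)/(1 - 34) ≡ 33/8 mod 41. 8⁻¹ ≡ 36 (mod 41), so λ ≡ 40.
  x = λ² - 34 - 1 = 1600 - 35 ≡ 7; y = λ·(34 - 7) - 30 ≡ 25. → (7, 25)

(7, 25)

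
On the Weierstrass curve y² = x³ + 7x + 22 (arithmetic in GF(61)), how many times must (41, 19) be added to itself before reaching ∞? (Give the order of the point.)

4

2P: tangent at (41, 19): λ = (3·41² + 7)/(2·19) ≡ 48/38. 38⁻¹ ≡ 53 (mod 61) since 38·53 = 2014 ≡ 1, so λ ≡ 48·53 ≡ 43.
  x = λ² - 41 - 41 = 1849 - 82 ≡ 59; y = λ·(41 - 59) - 19 ≡ 0. → (59, 0)
3P: (59, 0) + (41, 19). λ = (19 - 0)/(41 - 59) ≡ 19/43 mod 61. 43⁻¹ ≡ 44 (mod 61), so λ ≡ 43.
  x = λ² - 59 - 41 = 1849 - 100 ≡ 41; y = λ·(59 - 41) - 0 ≡ 42. → (41, 42)
4P: (41, 42) + (41, 19): same x and y₁ ≡ -y₂, so the sum is ∞.
4P = ∞, so the order is 4.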